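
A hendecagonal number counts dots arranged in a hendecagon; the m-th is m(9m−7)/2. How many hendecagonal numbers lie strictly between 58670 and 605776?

253

The n-th hendecagonal number is n(9n−7)/2.
Smallest index with value > 58670: n = 115 (giving 59110).
Largest index with value < 605776: n = 367 (giving 604816).
Indices 115 through 367: 253 terms.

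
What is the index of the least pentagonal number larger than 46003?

176

Solve n(3n−1)/2 > 46003 for integer n.
The largest n with value ≤ 46003 is 175 (since 45850 ≤ 46003 < 46376), so the first above is n = 176, value 46376.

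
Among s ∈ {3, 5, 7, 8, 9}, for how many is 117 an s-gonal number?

1

s = 3: P(3, 14) = 105 and P(3, 15) = 120; 117 is not s-gonal.
s = 5: P(5, 9) = 117. ✓
s = 7: P(7, 7) = 112 and P(7, 8) = 148; 117 is not s-gonal.
s = 8: P(8, 6) = 96 and P(8, 7) = 133; 117 is not s-gonal.
s = 9: P(9, 6) = 111 and P(9, 7) = 154; 117 is not s-gonal.
Hits: s ∈ {5} → 1.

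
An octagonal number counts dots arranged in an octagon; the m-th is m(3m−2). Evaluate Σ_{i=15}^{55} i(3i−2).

165025

Σ i(3i−2) = 3Σi² − 2Σi over i = 15..55.
Σi = 1540 − 105 = 1435 and Σi² = 56980 − 1015 = 55965.
3·55965 − 2·1435 = 165025.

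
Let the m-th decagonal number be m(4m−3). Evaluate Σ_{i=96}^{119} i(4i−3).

1106260

Σ i(4i−3) = 4Σi² − 3Σi over i = 96..119.
Σi = 7140 − 4560 = 2580 and Σi² = 568820 − 290320 = 278500.
4·278500 − 3·2580 = 1106260.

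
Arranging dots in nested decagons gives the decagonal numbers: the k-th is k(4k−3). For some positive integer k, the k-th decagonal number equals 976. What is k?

Set n(4n−3) = 976, giving 4n² − 3n − 976 = 0.
So n = (3 + 125) / 8 = 128/8 = 16.

16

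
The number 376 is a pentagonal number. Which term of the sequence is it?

16

Set n(3n−1)/2 = 376, giving 3n² − n − 752 = 0.
So n = (1 + 95) / 6 = 96/6 = 16.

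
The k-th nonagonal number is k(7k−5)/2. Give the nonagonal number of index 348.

The 348th nonagonal number is n(7n−5)/2 with n = 348.
348·(7·348 − 5)/2 = 348·2431/2 = 422994.

422994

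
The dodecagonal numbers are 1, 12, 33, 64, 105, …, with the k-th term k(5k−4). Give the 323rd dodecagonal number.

520353

The 323rd dodecagonal number is n(5n−4) with n = 323.
323·(5·323 − 4) = 323·1611 = 520353.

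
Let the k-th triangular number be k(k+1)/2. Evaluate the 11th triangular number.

11·12/2 = 132/2 = 66.

66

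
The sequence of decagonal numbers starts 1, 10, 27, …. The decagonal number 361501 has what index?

301

Set n(4n−3) = 361501, giving 4n² − 3n − 361501 = 0.
The discriminant is 9 + 16·361501 = 5784025, and √5784025 = 2405.
So n = (3 + 2405) / 8 = 2408/8 = 301.
Check: 301·(4·301 − 3) = 361501. ✓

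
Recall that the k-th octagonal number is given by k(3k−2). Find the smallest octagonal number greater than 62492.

62785

Solve n(3n−2) > 62492 for integer n.
The largest n with value ≤ 62492 is 144 (since 61920 ≤ 62492 < 62785), so the first above is n = 145, value 62785.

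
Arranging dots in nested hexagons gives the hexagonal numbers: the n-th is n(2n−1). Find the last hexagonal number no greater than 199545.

199396

Solve n(2n−1) ≤ 199545 for integer n.
n = 316 gives 199396 ≤ 199545, while n = 317 gives 200661 > 199545; so the answer is 199396.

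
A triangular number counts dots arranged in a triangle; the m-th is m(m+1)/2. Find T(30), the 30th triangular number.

465

The 30th triangular number is n(n+1)/2 with n = 30.
30·31/2 = 930/2 = 465.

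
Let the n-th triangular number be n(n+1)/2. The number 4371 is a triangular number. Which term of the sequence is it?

Set n(n+1)/2 = 4371, giving n² + n − 8742 = 0.
The discriminant is 1 + 8·4371 = 34969, and √34969 = 187.
So n = (-1 + 187) / 2 = 186/2 = 93.
Check: 93·94/2 = 4371. ✓

93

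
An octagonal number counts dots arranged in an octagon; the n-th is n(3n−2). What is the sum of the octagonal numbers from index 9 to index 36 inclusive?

Σ i(3i−2) = 3Σi² − 2Σi over i = 9..36.
Σi = 666 − 36 = 630 and Σi² = 16206 − 204 = 16002.
3·16002 − 2·630 = 46746.

46746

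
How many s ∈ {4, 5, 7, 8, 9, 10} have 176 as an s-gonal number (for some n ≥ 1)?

2

s = 4: P(4, 13) = 169 and P(4, 14) = 196; 176 is not s-gonal.
s = 5: P(5, 11) = 176. ✓
s = 7: P(7, 8) = 148 and P(7, 9) = 189; 176 is not s-gonal.
s = 8: P(8, 8) = 176. ✓
s = 9: P(9, 7) = 154 and P(9, 8) = 204; 176 is not s-gonal.
s = 10: P(10, 7) = 175 and P(10, 8) = 232; 176 is not s-gonal.
Hits: s ∈ {5, 8} → 2.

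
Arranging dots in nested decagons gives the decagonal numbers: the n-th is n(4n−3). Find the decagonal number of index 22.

1870

The 22nd decagonal number is n(4n−3) with n = 22.
22·(4·22 − 3) = 22·85 = 1870.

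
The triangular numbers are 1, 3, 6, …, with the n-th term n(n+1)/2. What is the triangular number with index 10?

55

10·11/2 = 110/2 = 55.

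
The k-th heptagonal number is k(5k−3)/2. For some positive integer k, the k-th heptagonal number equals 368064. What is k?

Set n(5n−3)/2 = 368064, giving 5n² − 3n − 736128 = 0.
So n = (3 + 3837) / 10 = 3840/10 = 384.
Check: 384·(5·384 − 3)/2 = 368064. ✓

384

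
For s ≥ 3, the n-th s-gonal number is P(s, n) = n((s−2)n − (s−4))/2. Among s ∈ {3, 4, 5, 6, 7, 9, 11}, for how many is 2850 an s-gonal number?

2

s = 3: P(3, 75) = 2850. ✓
s = 4: P(4, 53) = 2809 and P(4, 54) = 2916; 2850 is not s-gonal.
s = 5: P(5, 43) = 2752 and P(5, 44) = 2882; 2850 is not s-gonal.
s = 6: P(6, 38) = 2850. ✓
s = 7: P(7, 34) = 2839 and P(7, 35) = 3010; 2850 is not s-gonal.
s = 9: P(9, 28) = 2674 and P(9, 29) = 2871; 2850 is not s-gonal.
s = 11: P(11, 25) = 2725 and P(11, 26) = 2951; 2850 is not s-gonal.
Hits: s ∈ {3, 6} → 2.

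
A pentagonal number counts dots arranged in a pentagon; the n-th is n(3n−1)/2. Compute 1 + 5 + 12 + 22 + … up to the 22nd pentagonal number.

5566

Σ i(3i−1)/2 = (3Σi² − Σi) / 2 over i = 1..22.
Σi = 253 and Σi² = 3795.
(3·3795 − 1·253) / 2 = 11132/2 = 5566.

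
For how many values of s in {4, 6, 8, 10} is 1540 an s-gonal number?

s = 4: P(4, 39) = 1521 and P(4, 40) = 1600; 1540 is not s-gonal.
s = 6: P(6, 28) = 1540. ✓
s = 8: P(8, 22) = 1408 and P(8, 23) = 1541; 1540 is not s-gonal.
s = 10: P(10, 20) = 1540. ✓
Hits: s ∈ {6, 10} → 2.

2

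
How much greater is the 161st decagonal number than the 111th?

54250

161·(4·161 − 3) = 103201 and 111·(4·111 − 3) = 48951.
Difference: 103201 − 48951 = 54250.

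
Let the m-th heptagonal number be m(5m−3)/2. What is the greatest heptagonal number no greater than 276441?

275062

Solve n(5n−3)/2 ≤ 276441 for integer n.
n = 332 gives 275062 ≤ 276441, while n = 333 gives 276723 > 276441; so the answer is 275062.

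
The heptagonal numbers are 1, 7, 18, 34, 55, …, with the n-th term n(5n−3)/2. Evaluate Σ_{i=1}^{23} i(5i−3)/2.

10396

Σ i(5i−3)/2 = (5Σi² − 3Σi) / 2 over i = 1..23.
Σi = 276 and Σi² = 4324.
(5·4324 − 3·276) / 2 = 20792/2 = 10396.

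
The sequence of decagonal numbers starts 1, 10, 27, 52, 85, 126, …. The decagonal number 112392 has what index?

Set n(4n−3) = 112392, giving 4n² − 3n − 112392 = 0.
The discriminant is 9 + 16·112392 = 1798281, and √1798281 = 1341.
So n = (3 + 1341) / 8 = 1344/8 = 168.
Check: 168·(4·168 − 3) = 112392. ✓

168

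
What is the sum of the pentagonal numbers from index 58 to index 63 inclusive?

32787

Σ i(3i−1)/2 = (3Σi² − Σi) / 2 over i = 58..63.
Σi = 2016 − 1653 = 363 and Σi² = 85344 − 63365 = 21979.
(3·21979 − 1·363) / 2 = 65574/2 = 32787.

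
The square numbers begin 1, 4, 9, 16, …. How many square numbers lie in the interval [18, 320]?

13

The n-th square number is n².
Smallest index with value ≥ 18: n = 5 (giving 25).
Largest index with value ≤ 320: n = 17 (giving 289).
Indices 5 through 17: 13 terms.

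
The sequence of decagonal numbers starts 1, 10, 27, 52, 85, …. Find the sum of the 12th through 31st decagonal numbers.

Σ i(4i−3) = 4Σi² − 3Σi over i = 12..31.
Σi = 496 − 66 = 430 and Σi² = 10416 − 506 = 9910.
4·9910 − 3·430 = 38350.

38350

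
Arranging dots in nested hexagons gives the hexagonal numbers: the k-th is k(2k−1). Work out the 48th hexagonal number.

48·(2·48 − 1) = 48·95 = 4560.

4560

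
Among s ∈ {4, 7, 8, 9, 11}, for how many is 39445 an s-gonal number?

1

s = 4: P(4, 198) = 39204 and P(4, 199) = 39601; 39445 is not s-gonal.
s = 7: P(7, 125) = 38875 and P(7, 126) = 39501; 39445 is not s-gonal.
s = 8: P(8, 115) = 39445. ✓
s = 9: P(9, 106) = 39061 and P(9, 107) = 39804; 39445 is not s-gonal.
s = 11: P(11, 94) = 39433 and P(11, 95) = 40280; 39445 is not s-gonal.
Hits: s ∈ {8} → 1.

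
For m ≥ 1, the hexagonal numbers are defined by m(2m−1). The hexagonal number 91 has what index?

Set n(2n−1) = 91, giving 2n² − n − 91 = 0.
The discriminant is 1 + 8·91 = 729, and √729 = 27.
So n = (1 + 27) / 4 = 28/4 = 7.

7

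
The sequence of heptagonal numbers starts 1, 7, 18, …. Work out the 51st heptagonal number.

6426

The 51st heptagonal number is n(5n−3)/2 with n = 51.
51·(5·51 − 3)/2 = 51·252/2 = 51·126 = 6426.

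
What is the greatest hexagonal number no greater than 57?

Solve n(2n−1) ≤ 57 for integer n.
n = 5 gives 45 ≤ 57, while n = 6 gives 66 > 57; so the answer is 45.

45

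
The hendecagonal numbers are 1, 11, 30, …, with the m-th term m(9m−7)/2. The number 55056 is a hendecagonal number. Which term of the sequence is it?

111

Set n(9n−7)/2 = 55056, giving 9n² − 7n − 110112 = 0.
The discriminant is 49 + 72·55056 = 3964081, and √3964081 = 1991.
So n = (7 + 1991) / 18 = 1998/18 = 111.
Check: 111·(9·111 − 7)/2 = 55056. ✓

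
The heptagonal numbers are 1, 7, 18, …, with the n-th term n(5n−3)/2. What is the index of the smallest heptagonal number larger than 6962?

54

Solve n(5n−3)/2 > 6962 for integer n.
The largest n with value ≤ 6962 is 53 (since 6943 ≤ 6962 < 7209), so the first above is n = 54, value 7209.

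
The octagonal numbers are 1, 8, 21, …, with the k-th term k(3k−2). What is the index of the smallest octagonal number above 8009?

53

Solve n(3n−2) > 8009 for integer n.
The largest n with value ≤ 8009 is 52 (since 8008 ≤ 8009 < 8321), so the first above is n = 53, value 8321.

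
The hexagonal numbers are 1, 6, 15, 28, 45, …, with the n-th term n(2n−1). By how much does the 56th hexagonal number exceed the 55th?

221

Consecutive hexagonal numbers differ by 4n − 3: here 4·56 − 3 = 221.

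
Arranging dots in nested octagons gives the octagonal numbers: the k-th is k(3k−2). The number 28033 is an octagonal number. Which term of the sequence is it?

Set n(3n−2) = 28033, giving 3n² − 2n − 28033 = 0.
The discriminant is 4 + 12·28033 = 336400, and √336400 = 580.
So n = (2 + 580) / 6 = 582/6 = 97.

97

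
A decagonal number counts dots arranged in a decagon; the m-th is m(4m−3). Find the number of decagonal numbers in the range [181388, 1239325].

The n-th decagonal number is n(4n−3).
Smallest index with value ≥ 181388: n = 214 (giving 182542).
Largest index with value ≤ 1239325: n = 557 (giving 1239325).
Indices 214 through 557: 344 terms.

344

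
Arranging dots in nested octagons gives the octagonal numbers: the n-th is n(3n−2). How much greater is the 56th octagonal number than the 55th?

Consecutive octagonal numbers differ by 6n − 5: here 6·56 − 5 = 331.

331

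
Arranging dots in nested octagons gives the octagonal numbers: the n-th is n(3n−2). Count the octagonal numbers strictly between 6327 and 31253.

56

The n-th octagonal number is n(3n−2).
Smallest index with value > 6327: n = 47 (giving 6533).
Largest index with value < 31253: n = 102 (giving 31008).
Indices 47 through 102: 56 terms.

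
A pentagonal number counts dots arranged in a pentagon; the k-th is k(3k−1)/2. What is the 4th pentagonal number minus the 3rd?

10

Consecutive pentagonal numbers differ by 3n − 2: here 3·4 − 2 = 10.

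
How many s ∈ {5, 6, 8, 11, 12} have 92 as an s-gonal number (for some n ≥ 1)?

s = 5: P(5, 8) = 92. ✓
s = 6: P(6, 7) = 91 and P(6, 8) = 120; 92 is not s-gonal.
s = 8: P(8, 5) = 65 and P(8, 6) = 96; 92 is not s-gonal.
s = 11: P(11, 4) = 58 and P(11, 5) = 95; 92 is not s-gonal.
s = 12: P(12, 4) = 64 and P(12, 5) = 105; 92 is not s-gonal.
Hits: s ∈ {5} → 1.

1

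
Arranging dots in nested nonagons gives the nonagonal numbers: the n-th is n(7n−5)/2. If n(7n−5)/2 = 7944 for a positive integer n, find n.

Set n(7n−5)/2 = 7944, giving 7n² − 5n − 15888 = 0.
The discriminant is 25 + 56·7944 = 444889, and √444889 = 667.
So n = (5 + 667) / 14 = 672/14 = 48.
Check: 48·(7·48 − 5)/2 = 7944. ✓

48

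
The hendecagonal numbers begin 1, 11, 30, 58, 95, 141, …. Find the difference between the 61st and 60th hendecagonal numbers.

541

Consecutive hendecagonal numbers differ by 9n − 8: here 9·61 − 8 = 541.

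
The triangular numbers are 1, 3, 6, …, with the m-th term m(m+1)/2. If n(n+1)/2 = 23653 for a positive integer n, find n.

Set n(n+1)/2 = 23653, giving n² + n − 47306 = 0.
So n = (-1 + 435) / 2 = 434/2 = 217.

217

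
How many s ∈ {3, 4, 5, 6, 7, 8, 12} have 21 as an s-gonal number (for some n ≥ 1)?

s = 3: P(3, 6) = 21. ✓
s = 4: P(4, 4) = 16 and P(4, 5) = 25; 21 is not s-gonal.
s = 5: P(5, 3) = 12 and P(5, 4) = 22; 21 is not s-gonal.
s = 6: P(6, 3) = 15 and P(6, 4) = 28; 21 is not s-gonal.
s = 7: P(7, 3) = 18 and P(7, 4) = 34; 21 is not s-gonal.
s = 8: P(8, 3) = 21. ✓
s = 12: P(12, 2) = 12 and P(12, 3) = 33; 21 is not s-gonal.
Hits: s ∈ {3, 8} → 2.

2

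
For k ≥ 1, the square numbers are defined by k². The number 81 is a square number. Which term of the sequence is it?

9

We need n² = 81, so n = √81 = 9.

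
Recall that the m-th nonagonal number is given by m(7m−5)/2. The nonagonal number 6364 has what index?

Set n(7n−5)/2 = 6364, giving 7n² − 5n − 12728 = 0.
The discriminant is 25 + 56·6364 = 356409, and √356409 = 597.
So n = (5 + 597) / 14 = 602/14 = 43.
Check: 43·(7·43 − 5)/2 = 6364. ✓

43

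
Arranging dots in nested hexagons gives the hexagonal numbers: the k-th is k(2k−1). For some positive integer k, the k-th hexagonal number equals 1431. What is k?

Set n(2n−1) = 1431, giving 2n² − n − 1431 = 0.
The discriminant is 1 + 8·1431 = 11449, and √11449 = 107.
So n = (1 + 107) / 4 = 108/4 = 27.

27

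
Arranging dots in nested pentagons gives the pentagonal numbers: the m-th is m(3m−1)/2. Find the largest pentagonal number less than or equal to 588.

532

Solve n(3n−1)/2 ≤ 588 for integer n.
n = 19 gives 532 ≤ 588, while n = 20 gives 590 > 588; so the answer is 532.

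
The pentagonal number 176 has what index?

11

Set n(3n−1)/2 = 176, giving 3n² − n − 352 = 0.
So n = (1 + 65) / 6 = 66/6 = 11.
Check: 11·(3·11 − 1)/2 = 176. ✓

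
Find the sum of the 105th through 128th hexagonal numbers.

650972

Σ i(2i−1) = 2Σi² − Σi over i = 105..128.
Σi = 8256 − 5460 = 2796 and Σi² = 707264 − 380380 = 326884.
2·326884 − 1·2796 = 650972.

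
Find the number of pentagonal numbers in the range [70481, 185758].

136

The n-th pentagonal number is n(3n−1)/2.
Smallest index with value ≥ 70481: n = 217 (giving 70525).
Largest index with value ≤ 185758: n = 352 (giving 185680).
Indices 217 through 352: 136 terms.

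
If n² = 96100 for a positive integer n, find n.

310

We need n² = 96100, so n = √96100 = 310.
Check: 310² = 96100. ✓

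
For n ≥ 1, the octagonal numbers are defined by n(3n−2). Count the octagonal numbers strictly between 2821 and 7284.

18

The n-th octagonal number is n(3n−2).
Smallest index with value > 2821: n = 32 (giving 3008).
Largest index with value < 7284: n = 49 (giving 7105).
Indices 32 through 49: 18 terms.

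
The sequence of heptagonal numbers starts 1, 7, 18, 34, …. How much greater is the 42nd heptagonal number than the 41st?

Consecutive heptagonal numbers differ by 5n − 4: here 5·42 − 4 = 206.

206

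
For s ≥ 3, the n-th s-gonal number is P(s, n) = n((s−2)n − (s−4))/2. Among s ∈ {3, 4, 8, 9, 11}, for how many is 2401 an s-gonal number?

s = 3: P(3, 68) = 2346 and P(3, 69) = 2415; 2401 is not s-gonal.
s = 4: P(4, 49) = 2401. ✓
s = 8: P(8, 28) = 2296 and P(8, 29) = 2465; 2401 is not s-gonal.
s = 9: P(9, 26) = 2301 and P(9, 27) = 2484; 2401 is not s-gonal.
s = 11: P(11, 23) = 2300 and P(11, 24) = 2508; 2401 is not s-gonal.
Hits: s ∈ {4} → 1.

1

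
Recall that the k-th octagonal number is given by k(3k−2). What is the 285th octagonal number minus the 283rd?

285·(3·285 − 2) = 243105 and 283·(3·283 − 2) = 239701.
Difference: 243105 − 239701 = 3404.

3404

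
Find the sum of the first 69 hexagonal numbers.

221375

Σ i(2i−1) = 2Σi² − Σi over i = 1..69.
Σi = 2415 and Σi² = 111895.
2·111895 − 1·2415 = 221375.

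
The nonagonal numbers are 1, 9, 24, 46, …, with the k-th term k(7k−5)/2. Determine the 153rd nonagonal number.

The 153rd nonagonal number is n(7n−5)/2 with n = 153.
153·(7·153 − 5)/2 = 153·1066/2 = 153·533 = 81549.

81549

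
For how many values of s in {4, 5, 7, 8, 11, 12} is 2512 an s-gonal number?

1

s = 4: P(4, 50) = 2500 and P(4, 51) = 2601; 2512 is not s-gonal.
s = 5: P(5, 41) = 2501 and P(5, 42) = 2625; 2512 is not s-gonal.
s = 7: P(7, 32) = 2512. ✓
s = 8: P(8, 29) = 2465 and P(8, 30) = 2640; 2512 is not s-gonal.
s = 11: P(11, 24) = 2508 and P(11, 25) = 2725; 2512 is not s-gonal.
s = 12: P(12, 22) = 2332 and P(12, 23) = 2553; 2512 is not s-gonal.
Hits: s ∈ {7} → 1.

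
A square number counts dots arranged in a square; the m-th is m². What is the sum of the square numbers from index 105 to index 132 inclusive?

Σ_{i=105}^{132} i² = 775390 − 380380 = 395010.

395010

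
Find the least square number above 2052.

Solve n² > 2052 for integer n.
The largest n with value ≤ 2052 is 45 (since 2025 ≤ 2052 < 2116), so the first above is n = 46, value 2116.

2116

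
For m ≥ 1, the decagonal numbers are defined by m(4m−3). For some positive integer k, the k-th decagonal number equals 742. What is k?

14

Set n(4n−3) = 742, giving 4n² − 3n − 742 = 0.
The discriminant is 9 + 16·742 = 11881, and √11881 = 109.
So n = (3 + 109) / 8 = 112/8 = 14.
Check: 14·(4·14 − 3) = 742. ✓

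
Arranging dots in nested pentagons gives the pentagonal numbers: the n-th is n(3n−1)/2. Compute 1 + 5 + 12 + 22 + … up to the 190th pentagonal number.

3447550

Σ i(3i−1)/2 = (3Σi² − Σi) / 2 over i = 1..190.
Σi = 18145 and Σi² = 2304415.
(3·2304415 − 1·18145) / 2 = 6895100/2 = 3447550.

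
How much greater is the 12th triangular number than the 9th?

12·13/2 = 78 and 9·10/2 = 45.
Difference: 78 − 45 = 33.

33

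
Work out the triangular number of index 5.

The 5th triangular number is n(n+1)/2 with n = 5.
5·6/2 = 30/2 = 15.

15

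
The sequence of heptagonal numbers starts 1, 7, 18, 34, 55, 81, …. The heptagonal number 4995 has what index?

45

Set n(5n−3)/2 = 4995, giving 5n² − 3n − 9990 = 0.
The discriminant is 9 + 40·4995 = 199809, and √199809 = 447.
So n = (3 + 447) / 10 = 450/10 = 45.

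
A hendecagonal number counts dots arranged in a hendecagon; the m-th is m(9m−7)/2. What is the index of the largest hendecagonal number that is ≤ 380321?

291

Solve n(9n−7)/2 ≤ 380321 for integer n.
n = 291 gives 380046 ≤ 380321, while n = 292 gives 382666 > 380321; so the answer is index 291.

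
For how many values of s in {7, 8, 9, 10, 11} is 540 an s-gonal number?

2

s = 7: P(7, 15) = 540. ✓
s = 8: P(8, 13) = 481 and P(8, 14) = 560; 540 is not s-gonal.
s = 9: P(9, 12) = 474 and P(9, 13) = 559; 540 is not s-gonal.
s = 10: P(10, 12) = 540. ✓
s = 11: P(11, 11) = 506 and P(11, 12) = 606; 540 is not s-gonal.
Hits: s ∈ {7, 10} → 2.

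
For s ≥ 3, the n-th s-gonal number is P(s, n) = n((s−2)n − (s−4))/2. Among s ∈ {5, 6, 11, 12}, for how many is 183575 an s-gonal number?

s = 5: P(5, 350) = 183575. ✓
s = 6: P(6, 303) = 183315 and P(6, 304) = 184528; 183575 is not s-gonal.
s = 11: P(11, 202) = 182911 and P(11, 203) = 184730; 183575 is not s-gonal.
s = 12: P(12, 192) = 183552 and P(12, 193) = 185473; 183575 is not s-gonal.
Hits: s ∈ {5} → 1.

1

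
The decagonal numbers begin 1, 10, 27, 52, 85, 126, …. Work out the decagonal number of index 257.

263425

The 257th decagonal number is n(4n−3) with n = 257.
257·(4·257 − 3) = 257·1025 = 263425.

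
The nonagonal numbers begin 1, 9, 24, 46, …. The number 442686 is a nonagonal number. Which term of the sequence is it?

Set n(7n−5)/2 = 442686, giving 7n² − 5n − 885372 = 0.
The discriminant is 25 + 56·442686 = 24790441, and √24790441 = 4979.
So n = (5 + 4979) / 14 = 4984/14 = 356.

356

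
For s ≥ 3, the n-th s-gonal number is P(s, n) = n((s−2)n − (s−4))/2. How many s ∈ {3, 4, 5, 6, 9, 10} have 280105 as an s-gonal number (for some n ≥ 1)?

1

s = 3: P(3, 747) = 279378 and P(3, 748) = 280126; 280105 is not s-gonal.
s = 4: P(4, 529) = 279841 and P(4, 530) = 280900; 280105 is not s-gonal.
s = 5: P(5, 432) = 279720 and P(5, 433) = 281017; 280105 is not s-gonal.
s = 6: P(6, 374) = 279378 and P(6, 375) = 280875; 280105 is not s-gonal.
s = 9: P(9, 283) = 279604 and P(9, 284) = 281586; 280105 is not s-gonal.
s = 10: P(10, 265) = 280105. ✓
Hits: s ∈ {10} → 1.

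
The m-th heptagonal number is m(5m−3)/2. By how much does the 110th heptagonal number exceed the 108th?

110·(5·110 − 3)/2 = 30085 and 108·(5·108 − 3)/2 = 28998.
Difference: 30085 − 28998 = 1087.

1087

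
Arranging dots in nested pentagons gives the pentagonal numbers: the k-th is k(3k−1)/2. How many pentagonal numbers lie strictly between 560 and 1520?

The n-th pentagonal number is n(3n−1)/2.
Smallest index with value > 560: n = 20 (giving 590).
Largest index with value < 1520: n = 31 (giving 1426).
Indices 20 through 31: 12 terms.

12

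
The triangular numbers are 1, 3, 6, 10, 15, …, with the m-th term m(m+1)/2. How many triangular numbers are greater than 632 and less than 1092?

11

The n-th triangular number is n(n+1)/2.
Smallest index with value > 632: n = 36 (giving 666).
Largest index with value < 1092: n = 46 (giving 1081).
Indices 36 through 46: 11 terms.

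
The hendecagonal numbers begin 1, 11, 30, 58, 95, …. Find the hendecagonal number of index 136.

82756

136·(9·136 − 7)/2 = 136·1217/2 = 82756.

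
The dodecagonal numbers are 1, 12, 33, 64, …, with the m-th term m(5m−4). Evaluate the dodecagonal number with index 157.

122617

157·(5·157 − 4) = 157·781 = 122617.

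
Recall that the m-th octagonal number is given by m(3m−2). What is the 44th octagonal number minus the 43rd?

259

Consecutive octagonal numbers differ by 6n − 5: here 6·44 − 5 = 259.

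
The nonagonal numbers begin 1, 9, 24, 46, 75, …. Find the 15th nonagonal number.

750

The 15th nonagonal number is n(7n−5)/2 with n = 15.
15·(7·15 − 5)/2 = 15·100/2 = 15·50 = 750.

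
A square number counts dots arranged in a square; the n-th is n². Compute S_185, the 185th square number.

185² = 34225.

34225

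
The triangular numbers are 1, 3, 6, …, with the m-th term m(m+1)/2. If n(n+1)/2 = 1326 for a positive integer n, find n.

Set n(n+1)/2 = 1326, giving n² + n − 2652 = 0.
The discriminant is 1 + 8·1326 = 10609, and √10609 = 103.
So n = (-1 + 103) / 2 = 102/2 = 51.
Check: 51·52/2 = 1326. ✓

51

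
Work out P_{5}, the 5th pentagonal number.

The 5th pentagonal number is n(3n−1)/2 with n = 5.
5·(3·5 − 1)/2 = 5·14/2 = 5·7 = 35.

35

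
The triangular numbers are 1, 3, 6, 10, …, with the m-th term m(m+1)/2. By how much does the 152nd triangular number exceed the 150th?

303

152·153/2 = 11628 and 150·151/2 = 11325.
Difference: 11628 − 11325 = 303.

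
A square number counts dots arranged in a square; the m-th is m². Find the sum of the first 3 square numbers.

Σ_{i=1}^{3} i² = 3·4·7/6 = 14.

14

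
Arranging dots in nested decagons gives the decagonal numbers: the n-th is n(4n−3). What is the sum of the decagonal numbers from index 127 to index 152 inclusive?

Σ i(4i−3) = 4Σi² − 3Σi over i = 127..152.
Σi = 11628 − 8001 = 3627 and Σi² = 1182180 − 674751 = 507429.
4·507429 − 3·3627 = 2018835.

2018835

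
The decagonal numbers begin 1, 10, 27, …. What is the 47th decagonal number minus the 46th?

369

Consecutive decagonal numbers differ by 8n − 7: here 8·47 − 7 = 369.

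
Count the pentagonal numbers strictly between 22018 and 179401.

224

The n-th pentagonal number is n(3n−1)/2.
Smallest index with value > 22018: n = 122 (giving 22265).
Largest index with value < 179401: n = 345 (giving 178365).
Indices 122 through 345: 224 terms.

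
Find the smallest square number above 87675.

88209

Solve n² > 87675 for integer n.
The largest n with value ≤ 87675 is 296 (since 87616 ≤ 87675 < 88209), so the first above is n = 297, value 88209.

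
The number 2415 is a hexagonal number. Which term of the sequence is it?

Set n(2n−1) = 2415, giving 2n² − n − 2415 = 0.
The discriminant is 1 + 8·2415 = 19321, and √19321 = 139.
So n = (1 + 139) / 4 = 140/4 = 35.

35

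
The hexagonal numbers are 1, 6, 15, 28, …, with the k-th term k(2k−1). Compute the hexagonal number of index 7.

91

The 7th hexagonal number is n(2n−1) with n = 7.
7·(2·7 − 1) = 7·13 = 91.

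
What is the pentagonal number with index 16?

376

The 16th pentagonal number is n(3n−1)/2 with n = 16.
16·(3·16 − 1)/2 = 16·47/2 = 376.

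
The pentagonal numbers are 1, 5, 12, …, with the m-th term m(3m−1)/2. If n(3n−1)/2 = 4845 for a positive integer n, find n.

57

Set n(3n−1)/2 = 4845, giving 3n² − n − 9690 = 0.
The discriminant is 1 + 24·4845 = 116281, and √116281 = 341.
So n = (1 + 341) / 6 = 342/6 = 57.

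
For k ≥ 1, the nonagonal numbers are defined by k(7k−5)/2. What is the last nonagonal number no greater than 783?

750

Solve n(7n−5)/2 ≤ 783 for integer n.
n = 15 gives 750 ≤ 783, while n = 16 gives 856 > 783; so the answer is 750.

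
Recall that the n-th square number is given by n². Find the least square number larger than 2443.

Solve n² > 2443 for integer n.
The largest n with value ≤ 2443 is 49 (since 2401 ≤ 2443 < 2500), so the first above is n = 50, value 2500.

2500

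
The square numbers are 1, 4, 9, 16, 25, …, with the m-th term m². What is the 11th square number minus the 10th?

n² − (n−1)² = 2n − 1, so 11² − 10² = 2·11 − 1 = 21.

21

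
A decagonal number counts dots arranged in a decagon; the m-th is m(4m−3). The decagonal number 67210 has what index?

130

Set n(4n−3) = 67210, giving 4n² − 3n − 67210 = 0.
The discriminant is 9 + 16·67210 = 1075369, and √1075369 = 1037.
So n = (3 + 1037) / 8 = 1040/8 = 130.
Check: 130·(4·130 − 3) = 67210. ✓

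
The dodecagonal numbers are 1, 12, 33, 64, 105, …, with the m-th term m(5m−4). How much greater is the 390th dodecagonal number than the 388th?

390·(5·390 − 4) = 758940 and 388·(5·388 − 4) = 751168.
Difference: 758940 − 751168 = 7772.

7772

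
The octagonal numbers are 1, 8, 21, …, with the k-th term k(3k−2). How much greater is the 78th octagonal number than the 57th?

8463

78·(3·78 − 2) = 18096 and 57·(3·57 − 2) = 9633.
Difference: 18096 − 9633 = 8463.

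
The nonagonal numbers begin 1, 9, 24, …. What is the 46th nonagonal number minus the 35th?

3091

46·(7·46 − 5)/2 = 7291 and 35·(7·35 − 5)/2 = 4200.
Difference: 7291 − 4200 = 3091.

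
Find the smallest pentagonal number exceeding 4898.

Solve n(3n−1)/2 > 4898 for integer n.
The largest n with value ≤ 4898 is 57 (since 4845 ≤ 4898 < 5017), so the first above is n = 58, value 5017.

5017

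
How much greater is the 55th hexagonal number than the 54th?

217

Consecutive hexagonal numbers differ by 4n − 3: here 4·55 − 3 = 217.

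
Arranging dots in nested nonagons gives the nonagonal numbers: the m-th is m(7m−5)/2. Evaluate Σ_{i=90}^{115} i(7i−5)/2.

Σ i(7i−5)/2 = (7Σi² − 5Σi) / 2 over i = 90..115.
Σi = 6670 − 4005 = 2665 and Σi² = 513590 − 238965 = 274625.
(7·274625 − 5·2665) / 2 = 1909050/2 = 954525.

954525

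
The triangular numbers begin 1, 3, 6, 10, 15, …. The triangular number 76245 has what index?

390

Set n(n+1)/2 = 76245, giving n² + n − 152490 = 0.
The discriminant is 1 + 8·76245 = 609961, and √609961 = 781.
So n = (-1 + 781) / 2 = 780/2 = 390.
Check: 390·391/2 = 76245. ✓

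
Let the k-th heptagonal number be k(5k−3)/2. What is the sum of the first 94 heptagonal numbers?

696540

Σ i(5i−3)/2 = (5Σi² − 3Σi) / 2 over i = 1..94.
Σi = 4465 and Σi² = 281295.
(5·281295 − 3·4465) / 2 = 1393080/2 = 696540.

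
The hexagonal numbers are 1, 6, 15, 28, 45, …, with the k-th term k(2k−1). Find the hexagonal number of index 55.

The 55th hexagonal number is n(2n−1) with n = 55.
55·(2·55 − 1) = 55·109 = 5995.

5995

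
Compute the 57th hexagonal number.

6441

The 57th hexagonal number is n(2n−1) with n = 57.
57·(2·57 − 1) = 57·113 = 6441.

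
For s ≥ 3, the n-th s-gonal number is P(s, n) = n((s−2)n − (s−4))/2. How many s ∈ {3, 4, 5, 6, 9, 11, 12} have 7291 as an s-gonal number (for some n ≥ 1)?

s = 3: P(3, 120) = 7260 and P(3, 121) = 7381; 7291 is not s-gonal.
s = 4: P(4, 85) = 7225 and P(4, 86) = 7396; 7291 is not s-gonal.
s = 5: P(5, 69) = 7107 and P(5, 70) = 7315; 7291 is not s-gonal.
s = 6: P(6, 60) = 7140 and P(6, 61) = 7381; 7291 is not s-gonal.
s = 9: P(9, 46) = 7291. ✓
s = 11: P(11, 40) = 7060 and P(11, 41) = 7421; 7291 is not s-gonal.
s = 12: P(12, 38) = 7068 and P(12, 39) = 7449; 7291 is not s-gonal.
Hits: s ∈ {9} → 1.

1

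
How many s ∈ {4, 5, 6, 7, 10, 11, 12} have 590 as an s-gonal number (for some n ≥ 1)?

s = 4: P(4, 24) = 576 and P(4, 25) = 625; 590 is not s-gonal.
s = 5: P(5, 20) = 590. ✓
s = 6: P(6, 17) = 561 and P(6, 18) = 630; 590 is not s-gonal.
s = 7: P(7, 15) = 540 and P(7, 16) = 616; 590 is not s-gonal.
s = 10: P(10, 12) = 540 and P(10, 13) = 637; 590 is not s-gonal.
s = 11: P(11, 11) = 506 and P(11, 12) = 606; 590 is not s-gonal.
s = 12: P(12, 11) = 561 and P(12, 12) = 672; 590 is not s-gonal.
Hits: s ∈ {5} → 1.

1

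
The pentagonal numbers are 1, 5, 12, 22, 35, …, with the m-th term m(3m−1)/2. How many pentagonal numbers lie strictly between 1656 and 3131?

The n-th pentagonal number is n(3n−1)/2.
Smallest index with value > 1656: n = 34 (giving 1717).
Largest index with value < 3131: n = 45 (giving 3015).
Indices 34 through 45: 12 terms.

12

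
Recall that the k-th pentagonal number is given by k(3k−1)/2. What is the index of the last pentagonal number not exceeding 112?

Solve n(3n−1)/2 ≤ 112 for integer n.
n = 8 gives 92 ≤ 112, while n = 9 gives 117 > 112; so the answer is index 8.

8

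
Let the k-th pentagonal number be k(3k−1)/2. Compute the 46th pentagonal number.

The 46th pentagonal number is n(3n−1)/2 with n = 46.
46·(3·46 − 1)/2 = 46·137/2 = 3151.

3151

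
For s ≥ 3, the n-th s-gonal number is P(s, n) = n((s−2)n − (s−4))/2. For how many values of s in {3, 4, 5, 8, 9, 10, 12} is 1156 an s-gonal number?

1

s = 3: P(3, 47) = 1128 and P(3, 48) = 1176; 1156 is not s-gonal.
s = 4: P(4, 34) = 1156. ✓
s = 5: P(5, 27) = 1080 and P(5, 28) = 1162; 1156 is not s-gonal.
s = 8: P(8, 19) = 1045 and P(8, 20) = 1160; 1156 is not s-gonal.
s = 9: P(9, 18) = 1089 and P(9, 19) = 1216; 1156 is not s-gonal.
s = 10: P(10, 17) = 1105 and P(10, 18) = 1242; 1156 is not s-gonal.
s = 12: P(12, 15) = 1065 and P(12, 16) = 1216; 1156 is not s-gonal.
Hits: s ∈ {4} → 1.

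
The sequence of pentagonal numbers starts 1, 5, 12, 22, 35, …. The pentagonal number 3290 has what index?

47

Set n(3n−1)/2 = 3290, giving 3n² − n − 6580 = 0.
The discriminant is 1 + 24·3290 = 78961, and √78961 = 281.
So n = (1 + 281) / 6 = 282/6 = 47.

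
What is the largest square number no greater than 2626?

Solve n² ≤ 2626 for integer n.
n = 51 gives 2601 ≤ 2626, while n = 52 gives 2704 > 2626; so the answer is 2601.

2601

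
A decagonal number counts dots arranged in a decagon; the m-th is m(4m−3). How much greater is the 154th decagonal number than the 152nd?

154·(4·154 − 3) = 94402 and 152·(4·152 − 3) = 91960.
Difference: 94402 − 91960 = 2442.

2442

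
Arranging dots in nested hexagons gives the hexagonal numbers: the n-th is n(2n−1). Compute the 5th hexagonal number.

45

The 5th hexagonal number is n(2n−1) with n = 5.
5·(2·5 − 1) = 5·9 = 45.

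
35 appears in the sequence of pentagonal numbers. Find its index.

Set n(3n−1)/2 = 35, giving 3n² − n − 70 = 0.
So n = (1 + 29) / 6 = 30/6 = 5.

5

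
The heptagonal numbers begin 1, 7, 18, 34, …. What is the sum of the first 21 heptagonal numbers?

7931

Σ i(5i−3)/2 = (5Σi² − 3Σi) / 2 over i = 1..21.
Σi = 231 and Σi² = 3311.
(5·3311 − 3·231) / 2 = 15862/2 = 7931.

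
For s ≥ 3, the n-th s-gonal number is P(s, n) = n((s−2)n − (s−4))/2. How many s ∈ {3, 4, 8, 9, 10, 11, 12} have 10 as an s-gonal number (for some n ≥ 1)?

2

s = 3: P(3, 4) = 10. ✓
s = 4: P(4, 3) = 9 and P(4, 4) = 16; 10 is not s-gonal.
s = 8: P(8, 2) = 8 and P(8, 3) = 21; 10 is not s-gonal.
s = 9: P(9, 2) = 9 and P(9, 3) = 24; 10 is not s-gonal.
s = 10: P(10, 2) = 10. ✓
s = 11: P(11, 1) = 1 and P(11, 2) = 11; 10 is not s-gonal.
s = 12: P(12, 1) = 1 and P(12, 2) = 12; 10 is not s-gonal.
Hits: s ∈ {3, 10} → 2.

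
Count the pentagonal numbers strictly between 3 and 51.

4

The n-th pentagonal number is n(3n−1)/2.
Smallest index with value > 3: n = 2 (giving 5).
Largest index with value < 51: n = 5 (giving 35).
Indices 2 through 5: 4 terms.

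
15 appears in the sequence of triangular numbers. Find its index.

Set n(n+1)/2 = 15, giving n² + n − 30 = 0.
The discriminant is 1 + 8·15 = 121, and √121 = 11.
So n = (-1 + 11) / 2 = 10/2 = 5.

5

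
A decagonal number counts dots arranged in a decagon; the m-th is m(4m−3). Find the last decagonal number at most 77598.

Solve n(4n−3) ≤ 77598 for integer n.
n = 139 gives 76867 ≤ 77598, while n = 140 gives 77980 > 77598; so the answer is 76867.

76867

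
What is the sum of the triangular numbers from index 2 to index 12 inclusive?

Σ i(i+1)/2 = (Σi² + Σi) / 2 over i = 2..12.
Σi = 78 − 1 = 77 and Σi² = 650 − 1 = 649.
(1·649 + 1·77) / 2 = 726/2 = 363.

363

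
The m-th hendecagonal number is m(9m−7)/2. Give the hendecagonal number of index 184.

151708

184·(9·184 − 7)/2 = 184·1649/2 = 151708.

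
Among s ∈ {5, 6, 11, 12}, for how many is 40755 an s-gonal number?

2

s = 5: P(5, 165) = 40755. ✓
s = 6: P(6, 143) = 40755. ✓
s = 11: P(11, 95) = 40280 and P(11, 96) = 41136; 40755 is not s-gonal.
s = 12: P(12, 90) = 40140 and P(12, 91) = 41041; 40755 is not s-gonal.
Hits: s ∈ {5, 6} → 2.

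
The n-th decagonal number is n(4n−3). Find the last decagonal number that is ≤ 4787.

Solve n(4n−3) ≤ 4787 for integer n.
n = 34 gives 4522 ≤ 4787, while n = 35 gives 4795 > 4787; so the answer is 4522.

4522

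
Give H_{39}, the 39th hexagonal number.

The 39th hexagonal number is n(2n−1) with n = 39.
39·(2·39 − 1) = 39·77 = 3003.

3003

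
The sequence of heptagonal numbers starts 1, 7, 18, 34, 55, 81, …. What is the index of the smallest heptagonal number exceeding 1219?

Solve n(5n−3)/2 > 1219 for integer n.
The largest n with value ≤ 1219 is 22 (since 1177 ≤ 1219 < 1288), so the first above is n = 23, value 1288.

23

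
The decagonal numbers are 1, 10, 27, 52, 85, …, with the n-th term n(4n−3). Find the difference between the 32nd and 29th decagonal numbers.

32·(4·32 − 3) = 4000 and 29·(4·29 − 3) = 3277.
Difference: 4000 − 3277 = 723.

723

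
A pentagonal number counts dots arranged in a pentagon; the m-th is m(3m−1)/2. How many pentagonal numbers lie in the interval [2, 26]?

3

The n-th pentagonal number is n(3n−1)/2.
Smallest index with value ≥ 2: n = 2 (giving 5).
Largest index with value ≤ 26: n = 4 (giving 22).
Indices 2 through 4: 3 terms.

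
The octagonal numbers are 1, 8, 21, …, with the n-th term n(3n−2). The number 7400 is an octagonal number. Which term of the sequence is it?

Set n(3n−2) = 7400, giving 3n² − 2n − 7400 = 0.
The discriminant is 4 + 12·7400 = 88804, and √88804 = 298.
So n = (2 + 298) / 6 = 300/6 = 50.

50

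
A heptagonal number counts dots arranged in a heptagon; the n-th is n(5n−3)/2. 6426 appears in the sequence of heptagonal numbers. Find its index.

51

Set n(5n−3)/2 = 6426, giving 5n² − 3n − 12852 = 0.
The discriminant is 9 + 40·6426 = 257049, and √257049 = 507.
So n = (3 + 507) / 10 = 510/10 = 51.
Check: 51·(5·51 − 3)/2 = 6426. ✓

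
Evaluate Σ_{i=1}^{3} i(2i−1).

22

Σ i(2i−1) = 2Σi² − Σi over i = 1..3.
Σi = 6 and Σi² = 14.
2·14 − 1·6 = 22.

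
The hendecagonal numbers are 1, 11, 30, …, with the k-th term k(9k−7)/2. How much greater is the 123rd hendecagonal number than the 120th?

3270

123·(9·123 − 7)/2 = 67650 and 120·(9·120 − 7)/2 = 64380.
Difference: 67650 − 64380 = 3270.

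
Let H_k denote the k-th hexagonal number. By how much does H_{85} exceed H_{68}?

5185

85·(2·85 − 1) = 14365 and 68·(2·68 − 1) = 9180.
Difference: 14365 − 9180 = 5185.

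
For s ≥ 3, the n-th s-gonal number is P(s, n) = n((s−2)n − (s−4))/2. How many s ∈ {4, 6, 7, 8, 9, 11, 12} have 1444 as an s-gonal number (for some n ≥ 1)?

1

s = 4: P(4, 38) = 1444. ✓
s = 6: P(6, 27) = 1431 and P(6, 28) = 1540; 1444 is not s-gonal.
s = 7: P(7, 24) = 1404 and P(7, 25) = 1525; 1444 is not s-gonal.
s = 8: P(8, 22) = 1408 and P(8, 23) = 1541; 1444 is not s-gonal.
s = 9: P(9, 20) = 1350 and P(9, 21) = 1491; 1444 is not s-gonal.
s = 11: P(11, 18) = 1395 and P(11, 19) = 1558; 1444 is not s-gonal.
s = 12: P(12, 17) = 1377 and P(12, 18) = 1548; 1444 is not s-gonal.
Hits: s ∈ {4} → 1.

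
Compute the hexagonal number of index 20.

780

20·(2·20 − 1) = 20·39 = 780.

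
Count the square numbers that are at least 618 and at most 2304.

24

The n-th square number is n².
Smallest index with value ≥ 618: n = 25 (giving 625).
Largest index with value ≤ 2304: n = 48 (giving 2304).
Indices 25 through 48: 24 terms.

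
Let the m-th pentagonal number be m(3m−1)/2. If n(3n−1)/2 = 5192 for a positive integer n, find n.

Set n(3n−1)/2 = 5192, giving 3n² − n − 10384 = 0.
So n = (1 + 353) / 6 = 354/6 = 59.

59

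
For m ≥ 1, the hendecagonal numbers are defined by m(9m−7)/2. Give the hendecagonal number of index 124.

68758

The 124th hendecagonal number is n(9n−7)/2 with n = 124.
124·(9·124 − 7)/2 = 124·1109/2 = 68758.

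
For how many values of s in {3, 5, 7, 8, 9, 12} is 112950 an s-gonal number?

1

s = 3: P(3, 474) = 112575 and P(3, 475) = 113050; 112950 is not s-gonal.
s = 5: P(5, 274) = 112477 and P(5, 275) = 113300; 112950 is not s-gonal.
s = 7: P(7, 212) = 112042 and P(7, 213) = 113103; 112950 is not s-gonal.
s = 8: P(8, 194) = 112520 and P(8, 195) = 113685; 112950 is not s-gonal.
s = 9: P(9, 180) = 112950. ✓
s = 12: P(12, 150) = 111900 and P(12, 151) = 113401; 112950 is not s-gonal.
Hits: s ∈ {9} → 1.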